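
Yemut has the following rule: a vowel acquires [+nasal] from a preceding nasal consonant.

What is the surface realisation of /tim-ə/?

The vowel /ə/ is adjacent to the preceding nasal /m/, so it acquires [+nasal] and surfaces as [ə̃].

[timə̃]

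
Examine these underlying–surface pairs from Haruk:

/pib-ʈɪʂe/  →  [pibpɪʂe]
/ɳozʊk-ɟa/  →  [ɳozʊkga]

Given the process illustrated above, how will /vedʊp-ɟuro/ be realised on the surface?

[vedʊpburo]

The data show progressive place assimilation: /ʈ/ → [p] after /b/; /ɟ/ → [g] after /k/. In each pair only place changes, matching the preceding consonant, while manner and voice stay constant.
/ɟ/ is a voiced palatal stop. The preceding trigger /p/ is bilabial, so /ɟ/ must become bilabial as well.
Changing only its place to bilabial gives [b] — the voiced bilabial stop.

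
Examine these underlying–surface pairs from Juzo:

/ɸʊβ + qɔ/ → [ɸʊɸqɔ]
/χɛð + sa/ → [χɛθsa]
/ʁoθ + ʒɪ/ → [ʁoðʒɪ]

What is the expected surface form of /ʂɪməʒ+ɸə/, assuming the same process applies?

[ʂɪməʃɸə]

The data show regressive voicing assimilation: /β/ → [ɸ] before /q/; /ð/ → [θ] before /s/; /θ/ → [ð] before /ʒ/. In each pair only voicing changes, matching the following consonant, while place and manner stay constant.
/ʒ/ is a voiced postalveolar fricative. The following trigger /ɸ/ is voiceless, so /ʒ/ must become voiceless as well.
A voiceless postalveolar fricative is [ʃ], so the surface segment is [ʃ].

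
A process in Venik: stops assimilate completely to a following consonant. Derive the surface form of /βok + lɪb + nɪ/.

/k/ is the segment targeted by the rule; it sits immediately before /l/, so it assimilates completely and surfaces as [l].
The same rule applies at the second boundary: /b/ → [n] next to /n/.

[βollɪnnɪ]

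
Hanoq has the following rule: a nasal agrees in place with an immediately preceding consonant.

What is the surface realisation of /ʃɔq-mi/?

/m/ is a voiced bilabial nasal. The preceding trigger /q/ is uvular, so /m/ must become uvular as well.
The voiced uvular nasal is [ɴ], so /m/ → [ɴ].

[ʃɔqɴi]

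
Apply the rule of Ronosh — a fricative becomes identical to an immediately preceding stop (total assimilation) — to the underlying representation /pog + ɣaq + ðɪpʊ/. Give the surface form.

/ɣ/ is the segment targeted by the rule; it sits immediately after /g/, so it assimilates completely and surfaces as [g].
The same rule applies at the second boundary: /ð/ → [q] next to /q/.

[poggaqqɪpʊ]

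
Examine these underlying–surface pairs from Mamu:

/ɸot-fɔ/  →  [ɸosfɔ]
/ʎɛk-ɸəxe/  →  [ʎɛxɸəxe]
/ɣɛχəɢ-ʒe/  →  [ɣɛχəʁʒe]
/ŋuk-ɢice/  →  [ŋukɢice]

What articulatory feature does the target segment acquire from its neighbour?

manner

The segment that alternates is /t/, which surfaces as [s] when adjacent to /f/.
The change stop → fricative matches the manner of the following /f/, identifying this as manner assimilation.
Checking the remaining alternations: /k/ → [x] before /ɸ/ (stop → fricative, matching a fricative); /ɢ/ → [ʁ] before /ʒ/ (stop → fricative, matching a fricative) — only manner changes, and always toward the following segment.
No alternation appears in [ŋukɢice]: there the adjacent consonants already agree in manner (/k/ and /ɢ/ are both stops), so this form is consistent with the same rule.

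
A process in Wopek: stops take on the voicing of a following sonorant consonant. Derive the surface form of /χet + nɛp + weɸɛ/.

The rule targets /t/ (voiceless alveolar stop), which sits before the trigger /n/ (voiced).
A voiced alveolar stop is [d], so the surface segment is [d].
The same rule applies at the second boundary: /p/ → [b] next to /w/.

[χednɛbweɸɛ]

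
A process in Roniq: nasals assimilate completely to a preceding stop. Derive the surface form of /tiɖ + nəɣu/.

[tiɖɖəɣu]

/n/ is the segment targeted by the rule; it sits immediately after /ɖ/, so it assimilates completely and surfaces as [ɖ].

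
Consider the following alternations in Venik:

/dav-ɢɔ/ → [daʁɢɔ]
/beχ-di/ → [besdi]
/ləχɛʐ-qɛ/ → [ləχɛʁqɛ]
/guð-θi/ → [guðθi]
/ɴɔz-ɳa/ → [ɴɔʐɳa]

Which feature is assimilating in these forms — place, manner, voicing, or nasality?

place

Comparing underlying and surface forms, /v/ → [ʁ] is the alternation; the neighbouring /ɢ/ is constant.
/v/ is labiodental while /ɢ/ is uvular; the output [ʁ] is uvular, matching the trigger — so the feature that spreads is place.
Checking the remaining alternations: /χ/ → [s] before /d/ (uvular → alveolar, matching alveolar); /ʐ/ → [ʁ] before /q/ (retroflex → uvular, matching uvular); /z/ → [ʐ] before /ɳ/ (alveolar → retroflex, matching retroflex) — only place changes, and always toward the following segment.
No alternation appears in [guðθi]: there the adjacent consonants already agree in place (/ð/ and /θ/ are both dental), so this form is consistent with the same rule.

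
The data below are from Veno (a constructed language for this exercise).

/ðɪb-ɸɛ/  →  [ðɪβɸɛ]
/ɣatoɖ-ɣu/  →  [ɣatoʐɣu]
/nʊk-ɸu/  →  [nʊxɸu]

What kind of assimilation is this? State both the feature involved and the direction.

Underlying /b/ is realised as [β] next to /ɸ/; /ɸ/ itself does not change.
/b/ is a stop while /ɸ/ is a fricative; the output [β] is a fricative, matching the trigger — so the feature that spreads is manner.
Place and voice are unchanged, so the assimilation is partial, not total.
The same holds elsewhere in the data: /ɖ/ → [ʐ] before /ɣ/ (stop → fricative, matching a fricative); /k/ → [x] before /ɸ/ (stop → fricative, matching a fricative) — only manner changes, and always toward the following segment.
The trigger is the following segment, so the direction is regressive (anticipatory).

regressive manner assimilation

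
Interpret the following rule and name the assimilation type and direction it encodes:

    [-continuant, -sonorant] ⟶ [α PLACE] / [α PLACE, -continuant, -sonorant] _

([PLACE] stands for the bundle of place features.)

The shared variable α links the value of the place features (abbreviated [PLACE]) on the target to the same value on the neighbouring segment, so place is the feature that assimilates.
Since the environment is written before the underscore, the trigger precedes the target; the direction is progressive.

progressive place assimilation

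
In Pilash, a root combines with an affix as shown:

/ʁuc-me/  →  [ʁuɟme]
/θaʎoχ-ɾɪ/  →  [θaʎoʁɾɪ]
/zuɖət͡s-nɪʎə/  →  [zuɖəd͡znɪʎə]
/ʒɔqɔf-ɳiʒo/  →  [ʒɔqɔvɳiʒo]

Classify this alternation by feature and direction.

regressive voicing assimilation

Comparing underlying and surface forms, /c/ → [ɟ] is the alternation; the neighbouring /m/ is constant.
/c/ is voiceless while /m/ is voiced; the output [ɟ] is voiced, matching the trigger — so the feature that spreads is voicing.
Place and manner are unchanged, so the assimilation is partial, not total.
The other alternating forms pattern the same way: /χ/ → [ʁ] before /ɾ/ (voiceless → voiced, matching voiced); /t͡s/ → [d͡z] before /n/ (voiceless → voiced, matching voiced); /f/ → [v] before /ɳ/ (voiceless → voiced, matching voiced) — only voicing changes, and always toward the following segment.
The trigger is the following segment, so the direction is regressive (anticipatory).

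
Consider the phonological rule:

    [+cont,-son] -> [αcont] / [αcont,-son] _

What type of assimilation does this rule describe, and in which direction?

progressive manner assimilation

The shared variable α links the value of [cont] on the target to that of the neighbouring obstruent. [cont] distinguishes stops from fricatives — a manner-of-articulation feature — so this is manner assimilation.
Since the environment is written before the underscore, the trigger precedes the target; the direction is progressive.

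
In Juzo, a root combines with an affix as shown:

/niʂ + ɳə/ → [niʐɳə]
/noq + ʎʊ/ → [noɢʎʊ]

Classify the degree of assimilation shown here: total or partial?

Comparing underlying and surface forms, /ʂ/ → [ʐ] is the alternation; the neighbouring /ɳ/ is constant.
The change voiceless → voiced matches the voicing of the following /ɳ/, identifying this as voicing assimilation.
Place and manner are unchanged, so the assimilation is partial, not total.
The other alternating form patterns the same way: /q/ → [ɢ] before /ʎ/ (voiceless → voiced, matching voiced) — only voicing changes, and always toward the following segment.

partial assimilation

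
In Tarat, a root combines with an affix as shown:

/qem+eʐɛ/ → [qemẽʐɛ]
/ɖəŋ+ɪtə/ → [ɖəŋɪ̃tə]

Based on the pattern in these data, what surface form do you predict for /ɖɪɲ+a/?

The data show progressive nasality assimilation (vowel nasalisation): /e/ → [ẽ] after /m/; /ɪ/ → [ɪ̃] after /ŋ/ — a vowel is nasalised by an immediately preceding nasal consonant.
The vowel /a/ is adjacent to the preceding nasal /ɲ/, so it acquires [+nasal] and surfaces as [ã].

[ɖɪɲã]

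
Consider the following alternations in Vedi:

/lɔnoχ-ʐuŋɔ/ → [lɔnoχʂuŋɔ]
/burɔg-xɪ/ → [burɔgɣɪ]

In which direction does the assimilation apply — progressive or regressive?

Comparing underlying and surface forms, /ʐ/ → [ʂ] is the alternation; the neighbouring /χ/ is constant.
The change voiced → voiceless matches the voicing of the preceding /χ/, identifying this as voicing assimilation.
The other alternating form patterns the same way: /x/ → [ɣ] after /g/ (voiceless → voiced, matching voiced) — only voicing changes, and always toward the preceding segment.
The trigger is the preceding segment, so the direction is progressive (perseverative).

progressive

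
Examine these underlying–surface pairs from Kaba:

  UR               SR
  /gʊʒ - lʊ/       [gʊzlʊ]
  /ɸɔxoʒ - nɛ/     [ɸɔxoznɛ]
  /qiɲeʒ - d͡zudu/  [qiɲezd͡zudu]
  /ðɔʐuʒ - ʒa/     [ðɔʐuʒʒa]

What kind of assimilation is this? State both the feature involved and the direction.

Comparing underlying and surface forms, /ʒ/ → [z] is the alternation; the neighbouring /l/ is constant.
The change postalveolar → alveolar matches the place of the following /l/, identifying this as place assimilation.
Manner and voice are unchanged, so the assimilation is partial, not total.
Checking the remaining alternations: /ʒ/ → [z] before /n/ (postalveolar → alveolar, matching alveolar); /ʒ/ → [z] before /d͡z/ (postalveolar → alveolar, matching alveolar) — only place changes, and always toward the following segment.
No alternation appears in [ðɔʐuʒʒa]: there the adjacent consonants already agree in place (/ʒ/ and /ʒ/ are both postalveolar), so this form is consistent with the same rule.
Since the segment that changes precedes the conditioning segment, the assimilation is regressive.

regressive place assimilation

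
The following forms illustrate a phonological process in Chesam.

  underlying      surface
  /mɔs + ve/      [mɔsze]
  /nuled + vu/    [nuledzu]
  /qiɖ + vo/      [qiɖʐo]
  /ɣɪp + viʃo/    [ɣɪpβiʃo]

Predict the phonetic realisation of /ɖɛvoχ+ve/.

[ɖɛvoχʁe]

The data show progressive place assimilation: /v/ → [z] after /s/; /v/ → [z] after /d/; /v/ → [ʐ] after /ɖ/; /v/ → [β] after /p/. In each pair only place changes, matching the preceding consonant, while manner and voice stay constant.
The rule targets /v/ (voiced labiodental fricative), which sits after the trigger /χ/ (uvular).
A voiced uvular fricative is [ʁ], so the surface segment is [ʁ].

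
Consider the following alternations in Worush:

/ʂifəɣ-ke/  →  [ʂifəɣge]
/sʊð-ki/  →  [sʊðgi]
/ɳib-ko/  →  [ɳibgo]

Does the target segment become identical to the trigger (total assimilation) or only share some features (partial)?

Comparing underlying and surface forms, /k/ → [g] is the alternation; the neighbouring /ɣ/ is constant.
The change voiceless → voiced matches the voicing of the preceding /ɣ/, identifying this as voicing assimilation.
Place and manner are unchanged, so the assimilation is partial, not total.
The same holds elsewhere in the data: /k/ → [g] after /ð/ (voiceless → voiced, matching voiced); /k/ → [g] after /b/ (voiceless → voiced, matching voiced) — only voicing changes, and always toward the preceding segment.

partial assimilation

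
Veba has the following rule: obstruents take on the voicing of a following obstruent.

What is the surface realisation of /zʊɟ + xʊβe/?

The rule targets /ɟ/ (voiced palatal stop), which sits before the trigger /x/ (voiceless).
Changing only its voicing to voiceless gives [c] — the voiceless palatal stop.

[zʊcxʊβe]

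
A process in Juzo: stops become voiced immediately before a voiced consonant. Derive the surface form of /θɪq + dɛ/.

/q/ is a voiceless uvular stop. The following trigger /d/ is voiced, so /q/ must become voiced as well.
The voiced uvular stop is [ɢ], so /q/ → [ɢ].

[θɪɢdɛ]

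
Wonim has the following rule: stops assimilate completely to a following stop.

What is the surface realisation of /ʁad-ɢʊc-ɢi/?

[ʁaɢɢʊɢɢi]

/d/ is the segment targeted by the rule; it sits immediately before /ɢ/, so it assimilates completely and surfaces as [ɢ].
At the second juncture, /c/ likewise becomes [ɢ] adjacent to /ɢ/.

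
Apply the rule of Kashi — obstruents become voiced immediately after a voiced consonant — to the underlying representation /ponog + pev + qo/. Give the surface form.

The rule targets /p/ (voiceless bilabial stop), which sits after the trigger /g/ (voiced).
Changing only its voicing to voiced gives [b] — the voiced bilabial stop.
The same rule applies at the second boundary: /q/ → [ɢ] next to /v/.

[ponogbevɢo]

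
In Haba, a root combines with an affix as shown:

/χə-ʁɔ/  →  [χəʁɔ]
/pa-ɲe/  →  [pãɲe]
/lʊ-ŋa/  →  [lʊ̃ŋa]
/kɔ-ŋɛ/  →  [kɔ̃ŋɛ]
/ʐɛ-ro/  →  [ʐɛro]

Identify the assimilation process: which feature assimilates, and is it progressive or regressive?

The vowel /a/ surfaces as nasalised [ã] next to the following nasal /ɲ/ — it has acquired the [+nasal] feature of its neighbour.
Likewise in the remaining data: /ʊ/ → [ʊ̃] before /ŋ/; /ɔ/ → [ɔ̃] before /ŋ/ — each time a vowel is nasalised next to a following nasal.
No change occurs in [χəʁɔ], [ʐɛro] because the vowel at the boundary is adjacent to an oral consonant, not a nasal (/ə/ next to /ʁ/; /ɛ/ next to /r/).
Because the conditioning nasal is to the right of the vowel that changes, the process is regressive (anticipatory).

regressive nasality assimilation (vowel nasalisation)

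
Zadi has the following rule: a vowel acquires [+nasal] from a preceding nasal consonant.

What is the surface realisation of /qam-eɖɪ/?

The vowel /e/ is adjacent to the preceding nasal /m/, so it acquires [+nasal] and surfaces as [ẽ].

[qamẽɖɪ]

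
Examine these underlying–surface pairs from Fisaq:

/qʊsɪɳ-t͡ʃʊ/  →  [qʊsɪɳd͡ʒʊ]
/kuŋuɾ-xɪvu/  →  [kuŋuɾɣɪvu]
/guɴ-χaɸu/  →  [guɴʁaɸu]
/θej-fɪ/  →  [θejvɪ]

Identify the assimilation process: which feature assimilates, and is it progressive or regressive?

The segment that alternates is /t͡ʃ/, which surfaces as [d͡ʒ] when adjacent to /ɳ/.
/t͡ʃ/ is voiceless while /ɳ/ is voiced; the output [d͡ʒ] is voiced, matching the trigger — so the feature that spreads is voicing.
Place and manner are unchanged, so the assimilation is partial, not total.
The same holds elsewhere in the data: /x/ → [ɣ] after /ɾ/ (voiceless → voiced, matching voiced); /χ/ → [ʁ] after /ɴ/ (voiceless → voiced, matching voiced); /f/ → [v] after /j/ (voiceless → voiced, matching voiced) — only voicing changes, and always toward the preceding segment.
Since the segment that changes follows the conditioning segment, the assimilation is progressive.

progressive voicing assimilation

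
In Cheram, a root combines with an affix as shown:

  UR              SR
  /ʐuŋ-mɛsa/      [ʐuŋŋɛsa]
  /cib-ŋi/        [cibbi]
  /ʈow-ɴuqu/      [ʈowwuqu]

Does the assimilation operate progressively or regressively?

progressive

The segment that alternates is /m/, which surfaces as [ŋ] when adjacent to /ŋ/.
The output [ŋ] is identical to the trigger /ŋ/ — every feature (place, manner, voicing) has been copied — so this is total assimilation.
The other forms behave the same way: /ŋ/ → [b] after /b/; /ɴ/ → [w] after /w/ — in each case the output is a copy of the preceding consonant.
Since the segment that changes follows the conditioning segment, the assimilation is progressive.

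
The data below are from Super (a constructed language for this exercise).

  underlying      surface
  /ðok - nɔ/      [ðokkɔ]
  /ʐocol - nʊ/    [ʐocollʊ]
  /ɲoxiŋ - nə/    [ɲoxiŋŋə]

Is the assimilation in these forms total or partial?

The segment that alternates is /n/, which surfaces as [k] when adjacent to /k/.
The output [k] is identical to the trigger /k/ — every feature (place, manner, voicing) has been copied — so this is total assimilation.
The other forms behave the same way: /n/ → [l] after /l/; /n/ → [ŋ] after /ŋ/ — in each case the output is a copy of the preceding consonant.

total assimilation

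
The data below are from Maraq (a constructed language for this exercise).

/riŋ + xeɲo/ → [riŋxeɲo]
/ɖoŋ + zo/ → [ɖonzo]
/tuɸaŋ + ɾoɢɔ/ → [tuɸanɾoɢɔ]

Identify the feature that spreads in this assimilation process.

Comparing underlying and surface forms, /ŋ/ → [n] is the alternation; the neighbouring /z/ is constant.
The change velar → alveolar matches the place of the following /z/, identifying this as place assimilation.
The same holds elsewhere in the data: /ŋ/ → [n] before /ɾ/ (velar → alveolar, matching alveolar) — only place changes, and always toward the following segment.
Nothing changes in [riŋxeɲo]: there the adjacent consonants already agree in place (/ŋ/ and /x/ are both velar), so this form is consistent with the same rule.

place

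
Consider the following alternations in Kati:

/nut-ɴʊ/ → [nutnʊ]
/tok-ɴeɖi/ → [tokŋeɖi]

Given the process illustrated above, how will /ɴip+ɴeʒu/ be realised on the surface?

[ɴipmeʒu]

The data show progressive place assimilation: /ɴ/ → [n] after /t/; /ɴ/ → [ŋ] after /k/. In each pair only place changes, matching the preceding consonant, while manner and voice stay constant.
/ɴ/ is a voiced uvular nasal. The preceding trigger /p/ is bilabial, so /ɴ/ must become bilabial as well.
The voiced bilabial nasal is [m], so /ɴ/ → [m].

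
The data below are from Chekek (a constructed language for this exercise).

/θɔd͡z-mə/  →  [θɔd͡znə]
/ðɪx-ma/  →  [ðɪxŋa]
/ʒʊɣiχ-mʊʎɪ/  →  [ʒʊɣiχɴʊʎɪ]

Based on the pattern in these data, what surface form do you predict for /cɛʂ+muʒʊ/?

The data show progressive place assimilation: /m/ → [n] after /d͡z/; /m/ → [ŋ] after /x/; /m/ → [ɴ] after /χ/. In each pair only place changes, matching the preceding consonant, while manner and voice stay constant.
The rule targets /m/ (voiced bilabial nasal), which sits after the trigger /ʂ/ (retroflex).
The voiced retroflex nasal is [ɳ], so /m/ → [ɳ].

[cɛʂɳuʒʊ]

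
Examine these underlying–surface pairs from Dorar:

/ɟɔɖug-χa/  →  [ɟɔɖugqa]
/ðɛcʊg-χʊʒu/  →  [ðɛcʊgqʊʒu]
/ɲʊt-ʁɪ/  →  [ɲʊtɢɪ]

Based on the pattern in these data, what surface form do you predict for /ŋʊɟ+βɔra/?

The data show progressive manner assimilation: /χ/ → [q] after /g/; /ʁ/ → [ɢ] after /t/. In each pair only manner changes, matching the preceding consonant, while place and voice stay constant.
/β/ is a voiced bilabial fricative. The preceding trigger /ɟ/ is a stop, so /β/ must become a stop as well.
Changing only its manner to stop gives [b] — the voiced bilabial stop.

[ŋʊɟbɔra]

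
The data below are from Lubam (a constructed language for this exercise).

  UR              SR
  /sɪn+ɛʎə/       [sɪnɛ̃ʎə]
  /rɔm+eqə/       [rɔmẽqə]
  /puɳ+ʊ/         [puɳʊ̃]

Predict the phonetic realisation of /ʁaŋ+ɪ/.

[ʁaŋɪ̃]

The data show progressive nasality assimilation (vowel nasalisation): /ɛ/ → [ɛ̃] after /n/; /e/ → [ẽ] after /m/; /ʊ/ → [ʊ̃] after /ɳ/ — a vowel is nasalised by an immediately preceding nasal consonant.
The vowel /ɪ/ is adjacent to the preceding nasal /ŋ/, so it acquires [+nasal] and surfaces as [ɪ̃].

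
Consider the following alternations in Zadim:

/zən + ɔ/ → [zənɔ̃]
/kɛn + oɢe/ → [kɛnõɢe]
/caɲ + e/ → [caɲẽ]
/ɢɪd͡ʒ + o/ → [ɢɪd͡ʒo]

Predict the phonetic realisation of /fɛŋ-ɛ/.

[fɛŋɛ̃]

The data show progressive nasality assimilation (vowel nasalisation): /ɔ/ → [ɔ̃] after /n/; /o/ → [õ] after /n/; /e/ → [ẽ] after /ɲ/ — a vowel is nasalised by an immediately preceding nasal consonant.
No change occurs in [ɢɪd͡ʒo] because the vowel at the boundary is adjacent to an oral consonant, not a nasal (/o/ next to /d͡ʒ/).
The vowel /ɛ/ is adjacent to the preceding nasal /ŋ/, so it acquires [+nasal] and surfaces as [ɛ̃].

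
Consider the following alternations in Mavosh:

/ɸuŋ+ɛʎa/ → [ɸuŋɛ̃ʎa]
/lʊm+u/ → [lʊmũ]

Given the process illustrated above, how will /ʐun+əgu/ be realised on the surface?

[ʐunə̃gu]

The data show progressive nasality assimilation (vowel nasalisation): /ɛ/ → [ɛ̃] after /ŋ/; /u/ → [ũ] after /m/ — a vowel is nasalised by an immediately preceding nasal consonant.
/ə/ sits next to the nasal /n/ and is therefore nasalised to [ə̃].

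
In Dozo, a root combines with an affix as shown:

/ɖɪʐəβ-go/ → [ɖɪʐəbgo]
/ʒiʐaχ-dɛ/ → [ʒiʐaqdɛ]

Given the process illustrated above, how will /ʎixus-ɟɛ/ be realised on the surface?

[ʎixutɟɛ]

The data show regressive manner assimilation: /β/ → [b] before /g/; /χ/ → [q] before /d/. In each pair only manner changes, matching the following consonant, while place and voice stay constant.
/s/ is a voiceless alveolar fricative. The following trigger /ɟ/ is a stop, so /s/ must become a stop as well.
A voiceless alveolar stop is [t], so the surface segment is [t].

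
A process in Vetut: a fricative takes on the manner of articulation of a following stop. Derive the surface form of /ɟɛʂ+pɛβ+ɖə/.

[ɟɛʈpɛbɖə]

/ʂ/ is a voiceless retroflex fricative. The following trigger /p/ is a stop, so /ʂ/ must become a stop as well.
Changing only its manner to stop gives [ʈ] — the voiceless retroflex stop.
The same rule applies at the second boundary: /β/ → [b] next to /ɖ/.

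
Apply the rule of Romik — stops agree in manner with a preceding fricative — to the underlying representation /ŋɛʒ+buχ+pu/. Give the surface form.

[ŋɛʒβuχɸu]

/b/ is a voiced bilabial stop. The preceding trigger /ʒ/ is a fricative, so /b/ must become a fricative as well.
A voiced bilabial fricative is [β], so the surface segment is [β].
At the second juncture, /p/ likewise becomes [ɸ] adjacent to /χ/.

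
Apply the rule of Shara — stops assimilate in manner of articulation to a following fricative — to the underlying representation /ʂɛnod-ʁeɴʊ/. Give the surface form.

[ʂɛnozʁeɴʊ]

The rule targets /d/ (voiced alveolar stop), which sits before the trigger /ʁ/ (fricative).
A voiced alveolar fricative is [z], so the surface segment is [z].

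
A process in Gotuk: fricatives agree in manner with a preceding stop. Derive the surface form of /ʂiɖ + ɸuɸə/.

[ʂiɖpuɸə]

/ɸ/ is a voiceless bilabial fricative. The preceding trigger /ɖ/ is a stop, so /ɸ/ must become a stop as well.
Changing only its manner to stop gives [p] — the voiceless bilabial stop.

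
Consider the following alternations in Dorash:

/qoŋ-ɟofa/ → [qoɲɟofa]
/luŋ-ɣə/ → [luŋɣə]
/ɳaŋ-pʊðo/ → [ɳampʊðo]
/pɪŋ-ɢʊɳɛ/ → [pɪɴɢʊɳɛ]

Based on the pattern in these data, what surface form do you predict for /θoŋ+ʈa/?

[θoɳʈa]

The data show regressive place assimilation: /ŋ/ → [ɲ] before /ɟ/; /ŋ/ → [m] before /p/; /ŋ/ → [ɴ] before /ɢ/. In each pair only place changes, matching the following consonant, while manner and voice stay constant.
Nothing changes in [luŋɣə]: there the adjacent consonants already agree in place (/ŋ/ and /ɣ/ are both velar), so this form is consistent with the same rule.
The rule targets /ŋ/ (voiced velar nasal), which sits before the trigger /ʈ/ (retroflex).
Changing only its place to retroflex gives [ɳ] — the voiced retroflex nasal.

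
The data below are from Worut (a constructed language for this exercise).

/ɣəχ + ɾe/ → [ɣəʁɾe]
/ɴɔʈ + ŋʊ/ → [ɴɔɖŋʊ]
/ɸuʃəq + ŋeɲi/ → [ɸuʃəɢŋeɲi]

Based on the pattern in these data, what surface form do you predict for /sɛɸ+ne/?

[sɛβne]

The data show regressive voicing assimilation: /χ/ → [ʁ] before /ɾ/; /ʈ/ → [ɖ] before /ŋ/; /q/ → [ɢ] before /ŋ/. In each pair only voicing changes, matching the following consonant, while place and manner stay constant.
The rule targets /ɸ/ (voiceless bilabial fricative), which sits before the trigger /n/ (voiced).
A voiced bilabial fricative is [β], so the surface segment is [β].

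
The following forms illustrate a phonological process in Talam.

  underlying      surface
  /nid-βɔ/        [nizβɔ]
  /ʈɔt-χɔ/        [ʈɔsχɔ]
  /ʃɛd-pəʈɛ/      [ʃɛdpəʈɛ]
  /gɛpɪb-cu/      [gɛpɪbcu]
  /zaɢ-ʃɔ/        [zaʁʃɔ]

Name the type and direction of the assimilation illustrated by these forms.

regressive manner assimilation

Comparing underlying and surface forms, /d/ → [z] is the alternation; the neighbouring /β/ is constant.
/d/ is a stop while /β/ is a fricative; the output [z] is a fricative, matching the trigger — so the feature that spreads is manner.
Place and voice are unchanged, so the assimilation is partial, not total.
Checking the remaining alternations: /t/ → [s] before /χ/ (stop → fricative, matching a fricative); /ɢ/ → [ʁ] before /ʃ/ (stop → fricative, matching a fricative) — only manner changes, and always toward the following segment.
Nothing changes in [ʃɛdpəʈɛ], [gɛpɪbcu]: there the adjacent consonants already agree in manner (/d/ and /p/ are both stops; /b/ and /c/ are both stops), so these forms are consistent with the same rule.
Since the segment that changes precedes the conditioning segment, the assimilation is regressive.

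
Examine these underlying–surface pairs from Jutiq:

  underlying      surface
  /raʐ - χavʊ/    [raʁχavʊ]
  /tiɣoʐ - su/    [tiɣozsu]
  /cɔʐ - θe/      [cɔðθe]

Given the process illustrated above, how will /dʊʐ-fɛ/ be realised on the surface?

[dʊvfɛ]

The data show regressive place assimilation: /ʐ/ → [ʁ] before /χ/; /ʐ/ → [z] before /s/; /ʐ/ → [ð] before /θ/. In each pair only place changes, matching the following consonant, while manner and voice stay constant.
The rule targets /ʐ/ (voiced retroflex fricative), which sits before the trigger /f/ (labiodental).
Changing only its place to labiodental gives [v] — the voiced labiodental fricative.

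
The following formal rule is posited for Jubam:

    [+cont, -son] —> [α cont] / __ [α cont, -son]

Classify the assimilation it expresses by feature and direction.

regressive manner assimilation

The shared variable α links the value of [cont] on the target to that of the neighbouring obstruent. [cont] distinguishes stops from fricatives — a manner-of-articulation feature — so this is manner assimilation.
Since the environment is written after the underscore, the trigger follows the target; the direction is regressive.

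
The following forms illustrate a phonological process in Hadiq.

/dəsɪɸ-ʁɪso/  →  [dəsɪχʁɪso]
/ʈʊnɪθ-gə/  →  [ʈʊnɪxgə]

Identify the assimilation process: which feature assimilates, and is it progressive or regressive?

The segment that alternates is /ɸ/, which surfaces as [χ] when adjacent to /ʁ/.
The change bilabial → uvular matches the place of the following /ʁ/, identifying this as place assimilation.
Manner and voice are unchanged, so the assimilation is partial, not total.
The same holds elsewhere in the data: /θ/ → [x] before /g/ (dental → velar, matching velar) — only place changes, and always toward the following segment.
The trigger is the following segment, so the direction is regressive (anticipatory).

regressive place assimilation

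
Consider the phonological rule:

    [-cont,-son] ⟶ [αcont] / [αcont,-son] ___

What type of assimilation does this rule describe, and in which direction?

The rule copies [cont] (continuancy) from the environment onto the target stops; since [±cont] encodes the stop/fricative manner contrast, the assimilating dimension is manner.
Since the environment is written before the underscore, the trigger precedes the target; the direction is progressive.

progressive manner assimilation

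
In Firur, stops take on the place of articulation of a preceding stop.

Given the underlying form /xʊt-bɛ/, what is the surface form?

[xʊtdɛ]

The rule targets /b/ (voiced bilabial stop), which sits after the trigger /t/ (alveolar).
Changing only its place to alveolar gives [d] — the voiced alveolar stop.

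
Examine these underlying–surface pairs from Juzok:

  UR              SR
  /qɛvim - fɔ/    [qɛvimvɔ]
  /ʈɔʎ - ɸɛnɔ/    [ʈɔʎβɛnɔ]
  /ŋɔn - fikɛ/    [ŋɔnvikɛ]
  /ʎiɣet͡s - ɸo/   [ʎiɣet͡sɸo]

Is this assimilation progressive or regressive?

progressive

The segment that alternates is /f/, which surfaces as [v] when adjacent to /m/.
/f/ is voiceless while /m/ is voiced; the output [v] is voiced, matching the trigger — so the feature that spreads is voicing.
The same holds elsewhere in the data: /ɸ/ → [β] after /ʎ/ (voiceless → voiced, matching voiced); /f/ → [v] after /n/ (voiceless → voiced, matching voiced) — only voicing changes, and always toward the preceding segment.
Nothing changes in [ʎiɣet͡sɸo]: there the adjacent consonants already agree in voicing (/ɸ/ and /t͡s/ are both voiceless), so this form is consistent with the same rule.
Since the segment that changes follows the conditioning segment, the assimilation is progressive.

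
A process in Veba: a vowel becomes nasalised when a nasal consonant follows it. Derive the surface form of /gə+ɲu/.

[gə̃ɲu]

/ə/ sits next to the nasal /ɲ/ and is therefore nasalised to [ə̃].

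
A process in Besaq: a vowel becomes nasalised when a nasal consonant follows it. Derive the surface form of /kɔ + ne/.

The vowel /ɔ/ is adjacent to the following nasal /n/, so it acquires [+nasal] and surfaces as [ɔ̃].

[kɔ̃ne]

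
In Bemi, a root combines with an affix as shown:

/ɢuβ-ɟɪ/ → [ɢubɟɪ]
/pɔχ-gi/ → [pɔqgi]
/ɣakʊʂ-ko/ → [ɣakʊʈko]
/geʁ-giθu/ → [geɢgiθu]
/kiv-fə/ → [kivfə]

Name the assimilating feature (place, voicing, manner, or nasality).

manner

Underlying /β/ is realised as [b] next to /ɟ/; /ɟ/ itself does not change.
/β/ is a fricative while /ɟ/ is a stop; the output [b] is a stop, matching the trigger — so the feature that spreads is manner.
The same holds elsewhere in the data: /χ/ → [q] before /g/ (fricative → stop, matching a stop); /ʂ/ → [ʈ] before /k/ (fricative → stop, matching a stop); /ʁ/ → [ɢ] before /g/ (fricative → stop, matching a stop) — only manner changes, and always toward the following segment.
Nothing changes in [kivfə]: there the adjacent consonants already agree in manner (/v/ and /f/ are both fricatives), so this form is consistent with the same rule.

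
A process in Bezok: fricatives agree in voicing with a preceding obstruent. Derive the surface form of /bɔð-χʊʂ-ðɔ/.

[bɔðʁʊʂθɔ]

/χ/ is a voiceless uvular fricative. The preceding trigger /ð/ is voiced, so /χ/ must become voiced as well.
A voiced uvular fricative is [ʁ], so the surface segment is [ʁ].
The same rule applies at the second boundary: /ð/ → [θ] next to /ʂ/.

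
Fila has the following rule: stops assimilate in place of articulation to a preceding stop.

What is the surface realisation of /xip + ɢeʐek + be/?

[xipbeʐekge]

The rule targets /ɢ/ (voiced uvular stop), which sits after the trigger /p/ (bilabial).
A voiced bilabial stop is [b], so the surface segment is [b].
At the second juncture, /b/ likewise becomes [g] adjacent to /k/.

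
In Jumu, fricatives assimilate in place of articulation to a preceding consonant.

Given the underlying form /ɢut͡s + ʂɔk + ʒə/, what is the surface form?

[ɢut͡ssɔkɣə]

The rule targets /ʂ/ (voiceless retroflex fricative), which sits after the trigger /t͡s/ (alveolar).
Changing only its place to alveolar gives [s] — the voiceless alveolar fricative.
The same rule applies at the second boundary: /ʒ/ → [ɣ] next to /k/.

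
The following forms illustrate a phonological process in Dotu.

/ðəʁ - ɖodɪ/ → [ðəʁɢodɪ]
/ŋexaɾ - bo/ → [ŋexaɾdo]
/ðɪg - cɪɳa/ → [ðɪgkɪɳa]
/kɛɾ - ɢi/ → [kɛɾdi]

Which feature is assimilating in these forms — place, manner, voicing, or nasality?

The segment that alternates is /ɖ/, which surfaces as [ɢ] when adjacent to /ʁ/.
The change retroflex → uvular matches the place of the preceding /ʁ/, identifying this as place assimilation.
The other alternating forms pattern the same way: /b/ → [d] after /ɾ/ (bilabial → alveolar, matching alveolar); /c/ → [k] after /g/ (palatal → velar, matching velar); /ɢ/ → [d] after /ɾ/ (uvular → alveolar, matching alveolar) — only place changes, and always toward the preceding segment.

place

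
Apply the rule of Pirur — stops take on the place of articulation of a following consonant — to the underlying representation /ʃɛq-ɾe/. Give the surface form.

[ʃɛtɾe]

/q/ is a voiceless uvular stop. The following trigger /ɾ/ is alveolar, so /q/ must become alveolar as well.
Changing only its place to alveolar gives [t] — the voiceless alveolar stop.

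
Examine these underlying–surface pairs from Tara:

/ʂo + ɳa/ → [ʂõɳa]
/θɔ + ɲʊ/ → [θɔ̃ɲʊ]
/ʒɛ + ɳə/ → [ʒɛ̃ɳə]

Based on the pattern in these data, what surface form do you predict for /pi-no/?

The data show regressive nasality assimilation (vowel nasalisation): /o/ → [õ] before /ɳ/; /ɔ/ → [ɔ̃] before /ɲ/; /ɛ/ → [ɛ̃] before /ɳ/ — a vowel is nasalised by an immediately following nasal consonant.
/i/ sits next to the nasal /n/ and is therefore nasalised to [ĩ].

[pĩno]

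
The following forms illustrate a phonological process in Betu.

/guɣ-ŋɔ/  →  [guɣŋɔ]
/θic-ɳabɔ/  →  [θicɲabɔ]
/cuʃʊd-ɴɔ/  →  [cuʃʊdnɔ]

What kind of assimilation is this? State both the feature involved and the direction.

Comparing underlying and surface forms, /ɳ/ → [ɲ] is the alternation; the neighbouring /c/ is constant.
The change retroflex → palatal matches the place of the preceding /c/, identifying this as place assimilation.
Manner and voice are unchanged, so the assimilation is partial, not total.
The other alternating form patterns the same way: /ɴ/ → [n] after /d/ (uvular → alveolar, matching alveolar) — only place changes, and always toward the preceding segment.
Nothing changes in [guɣŋɔ]: there the adjacent consonants already agree in place (/ŋ/ and /ɣ/ are both velar), so this form is consistent with the same rule.
Since the segment that changes follows the conditioning segment, the assimilation is progressive.

progressive place assimilation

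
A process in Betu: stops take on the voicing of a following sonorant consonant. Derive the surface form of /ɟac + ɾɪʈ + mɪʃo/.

[ɟaɟɾɪɖmɪʃo]

The rule targets /c/ (voiceless palatal stop), which sits before the trigger /ɾ/ (voiced).
A voiced palatal stop is [ɟ], so the surface segment is [ɟ].
The same rule applies at the second boundary: /ʈ/ → [ɖ] next to /m/.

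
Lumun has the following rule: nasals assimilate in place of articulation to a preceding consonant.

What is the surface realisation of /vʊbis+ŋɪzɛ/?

The rule targets /ŋ/ (voiced velar nasal), which sits after the trigger /s/ (alveolar).
A voiced alveolar nasal is [n], so the surface segment is [n].

[vʊbisnɪzɛ]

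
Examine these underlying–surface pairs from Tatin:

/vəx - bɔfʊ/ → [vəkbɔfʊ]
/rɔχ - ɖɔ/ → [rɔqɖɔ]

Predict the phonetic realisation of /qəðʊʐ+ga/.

[qəðʊɖga]

The data show regressive manner assimilation: /x/ → [k] before /b/; /χ/ → [q] before /ɖ/. In each pair only manner changes, matching the following consonant, while place and voice stay constant.
The rule targets /ʐ/ (voiced retroflex fricative), which sits before the trigger /g/ (stop).
The voiced retroflex stop is [ɖ], so /ʐ/ → [ɖ].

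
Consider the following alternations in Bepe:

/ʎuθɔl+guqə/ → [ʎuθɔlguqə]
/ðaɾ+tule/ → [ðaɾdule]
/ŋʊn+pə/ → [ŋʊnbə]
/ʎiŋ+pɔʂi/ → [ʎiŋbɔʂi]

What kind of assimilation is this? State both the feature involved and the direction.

progressive voicing assimilation

The segment that alternates is /t/, which surfaces as [d] when adjacent to /ɾ/.
/t/ is voiceless while /ɾ/ is voiced; the output [d] is voiced, matching the trigger — so the feature that spreads is voicing.
Place and manner are unchanged, so the assimilation is partial, not total.
The same holds elsewhere in the data: /p/ → [b] after /n/ (voiceless → voiced, matching voiced); /p/ → [b] after /ŋ/ (voiceless → voiced, matching voiced) — only voicing changes, and always toward the preceding segment.
No alternation appears in [ʎuθɔlguqə]: there the adjacent consonants already agree in voicing (/g/ and /l/ are both voiced), so this form is consistent with the same rule.
The trigger is the preceding segment, so the direction is progressive (perseverative).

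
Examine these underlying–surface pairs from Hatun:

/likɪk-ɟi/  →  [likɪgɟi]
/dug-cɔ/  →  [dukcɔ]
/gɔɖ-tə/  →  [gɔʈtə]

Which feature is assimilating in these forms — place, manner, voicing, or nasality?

The segment that alternates is /k/, which surfaces as [g] when adjacent to /ɟ/.
/k/ is voiceless while /ɟ/ is voiced; the output [g] is voiced, matching the trigger — so the feature that spreads is voicing.
The same holds elsewhere in the data: /g/ → [k] before /c/ (voiced → voiceless, matching voiceless); /ɖ/ → [ʈ] before /t/ (voiced → voiceless, matching voiceless) — only voicing changes, and always toward the following segment.

voicing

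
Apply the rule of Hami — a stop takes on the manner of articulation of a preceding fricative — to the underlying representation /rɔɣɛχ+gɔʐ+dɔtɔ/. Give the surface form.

The rule targets /g/ (voiced velar stop), which sits after the trigger /χ/ (fricative).
Changing only its manner to fricative gives [ɣ] — the voiced velar fricative.
The same rule applies at the second boundary: /d/ → [z] next to /ʐ/.

[rɔɣɛχɣɔʐzɔtɔ]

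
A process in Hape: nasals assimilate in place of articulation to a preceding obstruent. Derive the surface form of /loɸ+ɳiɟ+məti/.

/ɳ/ is a voiced retroflex nasal. The preceding trigger /ɸ/ is bilabial, so /ɳ/ must become bilabial as well.
A voiced bilabial nasal is [m], so the surface segment is [m].
At the second juncture, /m/ likewise becomes [ɲ] adjacent to /ɟ/.

[loɸmiɟɲəti]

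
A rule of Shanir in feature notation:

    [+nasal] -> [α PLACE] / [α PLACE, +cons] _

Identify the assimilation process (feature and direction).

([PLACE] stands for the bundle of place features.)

progressive place assimilation

The shared variable α links the value of the place features (abbreviated [PLACE]) on the target to the same value on the neighbouring segment, so place is the feature that assimilates.
Since the environment is written before the underscore, the trigger precedes the target; the direction is progressive.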